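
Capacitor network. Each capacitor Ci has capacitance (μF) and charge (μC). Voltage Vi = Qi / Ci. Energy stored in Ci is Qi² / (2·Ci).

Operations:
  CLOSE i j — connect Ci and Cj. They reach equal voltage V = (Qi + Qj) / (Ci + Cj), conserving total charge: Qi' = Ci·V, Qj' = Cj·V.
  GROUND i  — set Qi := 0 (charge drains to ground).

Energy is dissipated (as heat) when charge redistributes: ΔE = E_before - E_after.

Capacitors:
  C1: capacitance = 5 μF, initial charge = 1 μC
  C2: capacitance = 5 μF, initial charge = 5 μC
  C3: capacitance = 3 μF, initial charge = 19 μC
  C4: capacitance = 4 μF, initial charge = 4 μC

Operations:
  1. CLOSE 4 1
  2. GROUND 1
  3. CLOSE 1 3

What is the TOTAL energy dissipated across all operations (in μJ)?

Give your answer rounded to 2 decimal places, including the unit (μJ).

Initial: C1(5μF, Q=1μC, V=0.20V), C2(5μF, Q=5μC, V=1.00V), C3(3μF, Q=19μC, V=6.33V), C4(4μF, Q=4μC, V=1.00V)
Op 1: CLOSE 4-1: Q_total=5.00, C_total=9.00, V=0.56; Q4=2.22, Q1=2.78; dissipated=0.711
Op 2: GROUND 1: Q1=0; energy lost=0.772
Op 3: CLOSE 1-3: Q_total=19.00, C_total=8.00, V=2.38; Q1=11.88, Q3=7.12; dissipated=37.604
Total dissipated: 39.087 μJ

Answer: 39.09 μJ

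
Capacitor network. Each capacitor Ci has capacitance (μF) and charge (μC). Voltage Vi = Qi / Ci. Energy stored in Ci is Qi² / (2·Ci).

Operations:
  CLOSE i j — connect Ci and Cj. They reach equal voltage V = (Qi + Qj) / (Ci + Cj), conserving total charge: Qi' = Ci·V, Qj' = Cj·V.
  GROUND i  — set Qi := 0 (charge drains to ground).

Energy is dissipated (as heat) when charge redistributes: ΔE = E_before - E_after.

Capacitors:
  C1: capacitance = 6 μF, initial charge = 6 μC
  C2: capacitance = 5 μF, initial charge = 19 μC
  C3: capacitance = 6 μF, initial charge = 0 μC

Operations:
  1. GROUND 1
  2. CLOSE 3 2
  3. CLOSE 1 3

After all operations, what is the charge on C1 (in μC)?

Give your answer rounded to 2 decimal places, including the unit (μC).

Initial: C1(6μF, Q=6μC, V=1.00V), C2(5μF, Q=19μC, V=3.80V), C3(6μF, Q=0μC, V=0.00V)
Op 1: GROUND 1: Q1=0; energy lost=3.000
Op 2: CLOSE 3-2: Q_total=19.00, C_total=11.00, V=1.73; Q3=10.36, Q2=8.64; dissipated=19.691
Op 3: CLOSE 1-3: Q_total=10.36, C_total=12.00, V=0.86; Q1=5.18, Q3=5.18; dissipated=4.475
Final charges: Q1=5.18, Q2=8.64, Q3=5.18

Answer: 5.18 μC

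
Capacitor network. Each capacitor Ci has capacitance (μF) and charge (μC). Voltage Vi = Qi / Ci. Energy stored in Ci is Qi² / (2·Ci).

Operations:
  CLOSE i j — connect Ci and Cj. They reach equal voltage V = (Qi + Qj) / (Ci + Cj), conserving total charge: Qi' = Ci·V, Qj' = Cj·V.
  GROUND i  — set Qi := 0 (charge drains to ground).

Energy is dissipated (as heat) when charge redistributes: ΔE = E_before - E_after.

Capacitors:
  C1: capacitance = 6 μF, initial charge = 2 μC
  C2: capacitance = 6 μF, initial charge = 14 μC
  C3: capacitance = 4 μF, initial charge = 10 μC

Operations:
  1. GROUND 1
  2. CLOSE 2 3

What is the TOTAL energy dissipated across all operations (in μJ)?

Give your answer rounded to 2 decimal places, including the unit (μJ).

Answer: 0.37 μJ

Derivation:
Initial: C1(6μF, Q=2μC, V=0.33V), C2(6μF, Q=14μC, V=2.33V), C3(4μF, Q=10μC, V=2.50V)
Op 1: GROUND 1: Q1=0; energy lost=0.333
Op 2: CLOSE 2-3: Q_total=24.00, C_total=10.00, V=2.40; Q2=14.40, Q3=9.60; dissipated=0.033
Total dissipated: 0.367 μJ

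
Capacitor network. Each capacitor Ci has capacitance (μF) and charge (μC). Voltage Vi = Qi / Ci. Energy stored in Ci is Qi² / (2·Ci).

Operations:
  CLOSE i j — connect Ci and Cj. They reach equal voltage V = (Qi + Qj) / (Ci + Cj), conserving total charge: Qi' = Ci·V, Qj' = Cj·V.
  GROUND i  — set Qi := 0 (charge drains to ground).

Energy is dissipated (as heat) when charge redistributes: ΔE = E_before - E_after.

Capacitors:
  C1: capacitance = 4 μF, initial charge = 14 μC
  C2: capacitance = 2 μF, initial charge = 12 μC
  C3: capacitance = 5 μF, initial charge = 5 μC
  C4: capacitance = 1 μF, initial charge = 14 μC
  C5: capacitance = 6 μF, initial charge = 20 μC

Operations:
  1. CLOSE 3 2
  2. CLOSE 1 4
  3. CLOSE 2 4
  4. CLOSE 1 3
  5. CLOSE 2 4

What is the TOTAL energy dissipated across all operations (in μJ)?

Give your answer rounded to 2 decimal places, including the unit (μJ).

Answer: 76.49 μJ

Derivation:
Initial: C1(4μF, Q=14μC, V=3.50V), C2(2μF, Q=12μC, V=6.00V), C3(5μF, Q=5μC, V=1.00V), C4(1μF, Q=14μC, V=14.00V), C5(6μF, Q=20μC, V=3.33V)
Op 1: CLOSE 3-2: Q_total=17.00, C_total=7.00, V=2.43; Q3=12.14, Q2=4.86; dissipated=17.857
Op 2: CLOSE 1-4: Q_total=28.00, C_total=5.00, V=5.60; Q1=22.40, Q4=5.60; dissipated=44.100
Op 3: CLOSE 2-4: Q_total=10.46, C_total=3.00, V=3.49; Q2=6.97, Q4=3.49; dissipated=3.353
Op 4: CLOSE 1-3: Q_total=34.54, C_total=9.00, V=3.84; Q1=15.35, Q3=19.19; dissipated=11.176
Op 5: CLOSE 2-4: Q_total=10.46, C_total=3.00, V=3.49; Q2=6.97, Q4=3.49; dissipated=0.000
Total dissipated: 76.485 μJ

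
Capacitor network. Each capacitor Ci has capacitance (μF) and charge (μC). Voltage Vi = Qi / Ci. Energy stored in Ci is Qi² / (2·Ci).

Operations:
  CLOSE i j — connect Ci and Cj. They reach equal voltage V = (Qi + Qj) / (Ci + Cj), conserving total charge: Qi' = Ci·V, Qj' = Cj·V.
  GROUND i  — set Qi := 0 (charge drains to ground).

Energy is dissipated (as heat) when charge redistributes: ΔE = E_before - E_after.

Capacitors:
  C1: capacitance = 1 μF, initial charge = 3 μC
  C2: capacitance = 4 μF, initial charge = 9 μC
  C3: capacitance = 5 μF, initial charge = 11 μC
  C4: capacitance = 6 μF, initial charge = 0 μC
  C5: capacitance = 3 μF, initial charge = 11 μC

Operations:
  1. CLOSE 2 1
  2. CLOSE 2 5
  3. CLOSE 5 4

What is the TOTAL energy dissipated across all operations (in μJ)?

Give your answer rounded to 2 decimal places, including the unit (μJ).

Initial: C1(1μF, Q=3μC, V=3.00V), C2(4μF, Q=9μC, V=2.25V), C3(5μF, Q=11μC, V=2.20V), C4(6μF, Q=0μC, V=0.00V), C5(3μF, Q=11μC, V=3.67V)
Op 1: CLOSE 2-1: Q_total=12.00, C_total=5.00, V=2.40; Q2=9.60, Q1=2.40; dissipated=0.225
Op 2: CLOSE 2-5: Q_total=20.60, C_total=7.00, V=2.94; Q2=11.77, Q5=8.83; dissipated=1.375
Op 3: CLOSE 5-4: Q_total=8.83, C_total=9.00, V=0.98; Q5=2.94, Q4=5.89; dissipated=8.660
Total dissipated: 10.261 μJ

Answer: 10.26 μJ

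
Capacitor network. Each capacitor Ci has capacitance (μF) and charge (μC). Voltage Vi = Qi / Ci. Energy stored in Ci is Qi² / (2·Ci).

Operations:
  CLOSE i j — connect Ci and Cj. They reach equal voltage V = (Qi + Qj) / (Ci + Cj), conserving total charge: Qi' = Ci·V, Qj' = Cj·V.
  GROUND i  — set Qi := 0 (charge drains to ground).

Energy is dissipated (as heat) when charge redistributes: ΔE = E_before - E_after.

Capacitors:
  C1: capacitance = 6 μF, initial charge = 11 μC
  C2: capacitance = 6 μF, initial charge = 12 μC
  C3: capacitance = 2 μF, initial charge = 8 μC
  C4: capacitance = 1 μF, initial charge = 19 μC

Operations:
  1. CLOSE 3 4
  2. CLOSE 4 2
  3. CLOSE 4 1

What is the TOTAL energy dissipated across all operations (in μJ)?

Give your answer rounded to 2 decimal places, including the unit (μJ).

Initial: C1(6μF, Q=11μC, V=1.83V), C2(6μF, Q=12μC, V=2.00V), C3(2μF, Q=8μC, V=4.00V), C4(1μF, Q=19μC, V=19.00V)
Op 1: CLOSE 3-4: Q_total=27.00, C_total=3.00, V=9.00; Q3=18.00, Q4=9.00; dissipated=75.000
Op 2: CLOSE 4-2: Q_total=21.00, C_total=7.00, V=3.00; Q4=3.00, Q2=18.00; dissipated=21.000
Op 3: CLOSE 4-1: Q_total=14.00, C_total=7.00, V=2.00; Q4=2.00, Q1=12.00; dissipated=0.583
Total dissipated: 96.583 μJ

Answer: 96.58 μJ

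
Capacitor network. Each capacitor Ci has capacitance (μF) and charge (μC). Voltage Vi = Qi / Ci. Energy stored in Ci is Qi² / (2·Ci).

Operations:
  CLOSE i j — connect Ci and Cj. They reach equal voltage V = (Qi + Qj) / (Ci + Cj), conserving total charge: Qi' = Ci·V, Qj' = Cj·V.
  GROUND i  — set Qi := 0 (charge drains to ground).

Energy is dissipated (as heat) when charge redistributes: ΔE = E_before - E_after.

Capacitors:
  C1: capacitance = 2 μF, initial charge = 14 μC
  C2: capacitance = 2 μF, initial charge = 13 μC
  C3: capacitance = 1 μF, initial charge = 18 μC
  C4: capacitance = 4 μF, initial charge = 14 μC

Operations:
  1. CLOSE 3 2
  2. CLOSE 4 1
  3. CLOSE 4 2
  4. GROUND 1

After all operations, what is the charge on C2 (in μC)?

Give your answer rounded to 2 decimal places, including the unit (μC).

Answer: 13.11 μC

Derivation:
Initial: C1(2μF, Q=14μC, V=7.00V), C2(2μF, Q=13μC, V=6.50V), C3(1μF, Q=18μC, V=18.00V), C4(4μF, Q=14μC, V=3.50V)
Op 1: CLOSE 3-2: Q_total=31.00, C_total=3.00, V=10.33; Q3=10.33, Q2=20.67; dissipated=44.083
Op 2: CLOSE 4-1: Q_total=28.00, C_total=6.00, V=4.67; Q4=18.67, Q1=9.33; dissipated=8.167
Op 3: CLOSE 4-2: Q_total=39.33, C_total=6.00, V=6.56; Q4=26.22, Q2=13.11; dissipated=21.407
Op 4: GROUND 1: Q1=0; energy lost=21.778
Final charges: Q1=0.00, Q2=13.11, Q3=10.33, Q4=26.22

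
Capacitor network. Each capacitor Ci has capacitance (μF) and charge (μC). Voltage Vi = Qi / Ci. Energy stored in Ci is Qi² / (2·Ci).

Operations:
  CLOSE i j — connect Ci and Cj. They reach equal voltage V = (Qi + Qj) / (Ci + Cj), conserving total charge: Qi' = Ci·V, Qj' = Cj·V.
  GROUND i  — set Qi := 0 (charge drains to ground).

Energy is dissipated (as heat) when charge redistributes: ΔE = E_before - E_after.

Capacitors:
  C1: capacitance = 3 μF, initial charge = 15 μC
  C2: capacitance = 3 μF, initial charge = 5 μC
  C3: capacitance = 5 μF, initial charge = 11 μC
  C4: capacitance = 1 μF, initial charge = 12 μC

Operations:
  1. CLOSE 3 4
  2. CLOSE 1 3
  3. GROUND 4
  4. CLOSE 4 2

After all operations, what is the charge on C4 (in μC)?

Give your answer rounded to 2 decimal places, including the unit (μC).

Initial: C1(3μF, Q=15μC, V=5.00V), C2(3μF, Q=5μC, V=1.67V), C3(5μF, Q=11μC, V=2.20V), C4(1μF, Q=12μC, V=12.00V)
Op 1: CLOSE 3-4: Q_total=23.00, C_total=6.00, V=3.83; Q3=19.17, Q4=3.83; dissipated=40.017
Op 2: CLOSE 1-3: Q_total=34.17, C_total=8.00, V=4.27; Q1=12.81, Q3=21.35; dissipated=1.276
Op 3: GROUND 4: Q4=0; energy lost=7.347
Op 4: CLOSE 4-2: Q_total=5.00, C_total=4.00, V=1.25; Q4=1.25, Q2=3.75; dissipated=1.042
Final charges: Q1=12.81, Q2=3.75, Q3=21.35, Q4=1.25

Answer: 1.25 μC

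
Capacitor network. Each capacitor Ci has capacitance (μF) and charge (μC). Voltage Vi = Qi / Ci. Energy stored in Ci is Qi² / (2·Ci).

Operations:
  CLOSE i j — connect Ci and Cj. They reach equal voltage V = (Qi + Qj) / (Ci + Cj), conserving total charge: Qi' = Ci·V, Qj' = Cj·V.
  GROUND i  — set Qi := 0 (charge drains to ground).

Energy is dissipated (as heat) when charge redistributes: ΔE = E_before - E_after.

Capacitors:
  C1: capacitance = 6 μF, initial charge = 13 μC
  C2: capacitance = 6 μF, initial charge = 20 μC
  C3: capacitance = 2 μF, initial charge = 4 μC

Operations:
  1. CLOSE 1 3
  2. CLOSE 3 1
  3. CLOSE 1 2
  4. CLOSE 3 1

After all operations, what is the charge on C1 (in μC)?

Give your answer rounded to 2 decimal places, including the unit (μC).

Initial: C1(6μF, Q=13μC, V=2.17V), C2(6μF, Q=20μC, V=3.33V), C3(2μF, Q=4μC, V=2.00V)
Op 1: CLOSE 1-3: Q_total=17.00, C_total=8.00, V=2.12; Q1=12.75, Q3=4.25; dissipated=0.021
Op 2: CLOSE 3-1: Q_total=17.00, C_total=8.00, V=2.12; Q3=4.25, Q1=12.75; dissipated=0.000
Op 3: CLOSE 1-2: Q_total=32.75, C_total=12.00, V=2.73; Q1=16.38, Q2=16.38; dissipated=2.190
Op 4: CLOSE 3-1: Q_total=20.62, C_total=8.00, V=2.58; Q3=5.16, Q1=15.47; dissipated=0.274
Final charges: Q1=15.47, Q2=16.38, Q3=5.16

Answer: 15.47 μC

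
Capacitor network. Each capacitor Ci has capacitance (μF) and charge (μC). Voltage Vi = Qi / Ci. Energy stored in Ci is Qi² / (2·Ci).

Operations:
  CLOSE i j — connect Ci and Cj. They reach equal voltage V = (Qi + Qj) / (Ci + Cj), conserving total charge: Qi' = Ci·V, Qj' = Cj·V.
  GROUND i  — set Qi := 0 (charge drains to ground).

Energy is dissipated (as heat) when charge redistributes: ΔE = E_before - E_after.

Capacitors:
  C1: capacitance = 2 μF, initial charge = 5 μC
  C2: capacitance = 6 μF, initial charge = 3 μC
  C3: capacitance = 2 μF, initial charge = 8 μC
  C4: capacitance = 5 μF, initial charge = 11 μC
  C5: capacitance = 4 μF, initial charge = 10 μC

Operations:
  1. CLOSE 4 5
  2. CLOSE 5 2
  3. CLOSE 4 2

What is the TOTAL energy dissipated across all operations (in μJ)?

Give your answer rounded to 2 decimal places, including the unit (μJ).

Answer: 5.78 μJ

Derivation:
Initial: C1(2μF, Q=5μC, V=2.50V), C2(6μF, Q=3μC, V=0.50V), C3(2μF, Q=8μC, V=4.00V), C4(5μF, Q=11μC, V=2.20V), C5(4μF, Q=10μC, V=2.50V)
Op 1: CLOSE 4-5: Q_total=21.00, C_total=9.00, V=2.33; Q4=11.67, Q5=9.33; dissipated=0.100
Op 2: CLOSE 5-2: Q_total=12.33, C_total=10.00, V=1.23; Q5=4.93, Q2=7.40; dissipated=4.033
Op 3: CLOSE 4-2: Q_total=19.07, C_total=11.00, V=1.73; Q4=8.67, Q2=10.40; dissipated=1.650
Total dissipated: 5.783 μJ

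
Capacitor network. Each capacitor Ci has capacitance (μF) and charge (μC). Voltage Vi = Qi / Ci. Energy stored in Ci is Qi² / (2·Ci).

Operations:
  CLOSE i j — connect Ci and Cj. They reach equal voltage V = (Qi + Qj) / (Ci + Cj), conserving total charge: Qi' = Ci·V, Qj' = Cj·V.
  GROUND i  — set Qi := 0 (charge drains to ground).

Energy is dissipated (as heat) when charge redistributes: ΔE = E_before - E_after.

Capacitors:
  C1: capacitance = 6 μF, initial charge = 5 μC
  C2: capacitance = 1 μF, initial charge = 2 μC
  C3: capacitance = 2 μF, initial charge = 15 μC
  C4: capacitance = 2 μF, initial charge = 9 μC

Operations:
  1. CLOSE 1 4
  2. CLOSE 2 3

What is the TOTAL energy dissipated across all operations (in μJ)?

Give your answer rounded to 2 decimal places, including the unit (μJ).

Answer: 20.17 μJ

Derivation:
Initial: C1(6μF, Q=5μC, V=0.83V), C2(1μF, Q=2μC, V=2.00V), C3(2μF, Q=15μC, V=7.50V), C4(2μF, Q=9μC, V=4.50V)
Op 1: CLOSE 1-4: Q_total=14.00, C_total=8.00, V=1.75; Q1=10.50, Q4=3.50; dissipated=10.083
Op 2: CLOSE 2-3: Q_total=17.00, C_total=3.00, V=5.67; Q2=5.67, Q3=11.33; dissipated=10.083
Total dissipated: 20.167 μJ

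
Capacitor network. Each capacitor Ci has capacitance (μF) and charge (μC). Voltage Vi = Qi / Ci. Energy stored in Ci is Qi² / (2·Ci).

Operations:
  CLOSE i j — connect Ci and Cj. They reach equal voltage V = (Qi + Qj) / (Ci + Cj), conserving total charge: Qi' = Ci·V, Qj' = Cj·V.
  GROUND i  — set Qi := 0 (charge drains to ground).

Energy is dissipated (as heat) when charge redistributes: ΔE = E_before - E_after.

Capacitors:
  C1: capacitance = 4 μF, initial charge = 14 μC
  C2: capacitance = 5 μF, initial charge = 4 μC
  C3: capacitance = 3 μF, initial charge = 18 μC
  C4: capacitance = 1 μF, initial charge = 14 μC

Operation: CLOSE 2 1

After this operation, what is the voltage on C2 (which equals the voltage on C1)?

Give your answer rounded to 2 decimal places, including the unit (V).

Answer: 2.00 V

Derivation:
Initial: C1(4μF, Q=14μC, V=3.50V), C2(5μF, Q=4μC, V=0.80V), C3(3μF, Q=18μC, V=6.00V), C4(1μF, Q=14μC, V=14.00V)
Op 1: CLOSE 2-1: Q_total=18.00, C_total=9.00, V=2.00; Q2=10.00, Q1=8.00; dissipated=8.100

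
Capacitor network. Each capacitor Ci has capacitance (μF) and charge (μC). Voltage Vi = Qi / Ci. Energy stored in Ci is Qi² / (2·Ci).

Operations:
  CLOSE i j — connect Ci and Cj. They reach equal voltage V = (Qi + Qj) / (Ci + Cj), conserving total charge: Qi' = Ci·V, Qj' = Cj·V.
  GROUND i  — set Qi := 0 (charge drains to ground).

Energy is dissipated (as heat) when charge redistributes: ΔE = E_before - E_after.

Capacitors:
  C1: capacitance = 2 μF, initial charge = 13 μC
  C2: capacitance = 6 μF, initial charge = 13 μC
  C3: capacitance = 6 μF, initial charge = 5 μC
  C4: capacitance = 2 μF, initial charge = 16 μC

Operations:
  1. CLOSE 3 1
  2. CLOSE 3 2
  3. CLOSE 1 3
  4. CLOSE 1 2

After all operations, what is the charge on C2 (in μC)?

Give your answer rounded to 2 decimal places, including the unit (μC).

Answer: 13.27 μC

Derivation:
Initial: C1(2μF, Q=13μC, V=6.50V), C2(6μF, Q=13μC, V=2.17V), C3(6μF, Q=5μC, V=0.83V), C4(2μF, Q=16μC, V=8.00V)
Op 1: CLOSE 3-1: Q_total=18.00, C_total=8.00, V=2.25; Q3=13.50, Q1=4.50; dissipated=24.083
Op 2: CLOSE 3-2: Q_total=26.50, C_total=12.00, V=2.21; Q3=13.25, Q2=13.25; dissipated=0.010
Op 3: CLOSE 1-3: Q_total=17.75, C_total=8.00, V=2.22; Q1=4.44, Q3=13.31; dissipated=0.001
Op 4: CLOSE 1-2: Q_total=17.69, C_total=8.00, V=2.21; Q1=4.42, Q2=13.27; dissipated=0.000
Final charges: Q1=4.42, Q2=13.27, Q3=13.31, Q4=16.00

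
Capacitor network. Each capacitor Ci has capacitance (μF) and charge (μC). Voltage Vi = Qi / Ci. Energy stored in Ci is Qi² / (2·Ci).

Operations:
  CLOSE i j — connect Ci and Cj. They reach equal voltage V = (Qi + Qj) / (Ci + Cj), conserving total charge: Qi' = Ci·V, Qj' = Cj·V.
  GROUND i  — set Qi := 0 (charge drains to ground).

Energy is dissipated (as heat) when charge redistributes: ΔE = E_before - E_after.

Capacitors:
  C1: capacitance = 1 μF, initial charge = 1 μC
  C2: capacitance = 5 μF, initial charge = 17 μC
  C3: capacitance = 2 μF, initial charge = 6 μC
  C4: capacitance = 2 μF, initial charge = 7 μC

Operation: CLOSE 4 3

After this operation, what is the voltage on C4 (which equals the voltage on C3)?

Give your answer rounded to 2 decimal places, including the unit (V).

Initial: C1(1μF, Q=1μC, V=1.00V), C2(5μF, Q=17μC, V=3.40V), C3(2μF, Q=6μC, V=3.00V), C4(2μF, Q=7μC, V=3.50V)
Op 1: CLOSE 4-3: Q_total=13.00, C_total=4.00, V=3.25; Q4=6.50, Q3=6.50; dissipated=0.125

Answer: 3.25 V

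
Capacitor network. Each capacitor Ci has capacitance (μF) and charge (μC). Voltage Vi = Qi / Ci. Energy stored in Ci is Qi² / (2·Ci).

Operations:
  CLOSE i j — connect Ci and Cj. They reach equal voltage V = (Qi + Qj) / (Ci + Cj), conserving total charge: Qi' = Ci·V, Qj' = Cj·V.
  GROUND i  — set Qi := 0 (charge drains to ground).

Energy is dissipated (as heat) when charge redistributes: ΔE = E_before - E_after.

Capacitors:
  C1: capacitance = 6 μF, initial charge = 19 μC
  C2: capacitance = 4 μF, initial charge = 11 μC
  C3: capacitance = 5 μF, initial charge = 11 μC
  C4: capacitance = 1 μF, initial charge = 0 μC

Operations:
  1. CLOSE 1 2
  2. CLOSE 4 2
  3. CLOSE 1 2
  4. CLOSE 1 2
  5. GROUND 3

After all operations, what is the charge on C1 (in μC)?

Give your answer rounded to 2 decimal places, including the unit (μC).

Answer: 16.56 μC

Derivation:
Initial: C1(6μF, Q=19μC, V=3.17V), C2(4μF, Q=11μC, V=2.75V), C3(5μF, Q=11μC, V=2.20V), C4(1μF, Q=0μC, V=0.00V)
Op 1: CLOSE 1-2: Q_total=30.00, C_total=10.00, V=3.00; Q1=18.00, Q2=12.00; dissipated=0.208
Op 2: CLOSE 4-2: Q_total=12.00, C_total=5.00, V=2.40; Q4=2.40, Q2=9.60; dissipated=3.600
Op 3: CLOSE 1-2: Q_total=27.60, C_total=10.00, V=2.76; Q1=16.56, Q2=11.04; dissipated=0.432
Op 4: CLOSE 1-2: Q_total=27.60, C_total=10.00, V=2.76; Q1=16.56, Q2=11.04; dissipated=0.000
Op 5: GROUND 3: Q3=0; energy lost=12.100
Final charges: Q1=16.56, Q2=11.04, Q3=0.00, Q4=2.40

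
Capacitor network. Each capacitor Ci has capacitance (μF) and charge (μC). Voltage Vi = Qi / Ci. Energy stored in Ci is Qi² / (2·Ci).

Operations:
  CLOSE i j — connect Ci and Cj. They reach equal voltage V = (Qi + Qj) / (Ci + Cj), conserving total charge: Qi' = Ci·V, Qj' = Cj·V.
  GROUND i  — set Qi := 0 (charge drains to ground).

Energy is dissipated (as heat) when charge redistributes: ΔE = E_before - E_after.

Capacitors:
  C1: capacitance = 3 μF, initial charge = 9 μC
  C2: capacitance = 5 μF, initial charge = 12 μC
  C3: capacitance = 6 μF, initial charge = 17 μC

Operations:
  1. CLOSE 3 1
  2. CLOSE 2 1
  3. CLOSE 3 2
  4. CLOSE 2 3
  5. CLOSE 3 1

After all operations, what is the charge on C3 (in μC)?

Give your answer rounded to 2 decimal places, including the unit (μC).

Answer: 16.17 μC

Derivation:
Initial: C1(3μF, Q=9μC, V=3.00V), C2(5μF, Q=12μC, V=2.40V), C3(6μF, Q=17μC, V=2.83V)
Op 1: CLOSE 3-1: Q_total=26.00, C_total=9.00, V=2.89; Q3=17.33, Q1=8.67; dissipated=0.028
Op 2: CLOSE 2-1: Q_total=20.67, C_total=8.00, V=2.58; Q2=12.92, Q1=7.75; dissipated=0.224
Op 3: CLOSE 3-2: Q_total=30.25, C_total=11.00, V=2.75; Q3=16.50, Q2=13.75; dissipated=0.127
Op 4: CLOSE 2-3: Q_total=30.25, C_total=11.00, V=2.75; Q2=13.75, Q3=16.50; dissipated=0.000
Op 5: CLOSE 3-1: Q_total=24.25, C_total=9.00, V=2.69; Q3=16.17, Q1=8.08; dissipated=0.028
Final charges: Q1=8.08, Q2=13.75, Q3=16.17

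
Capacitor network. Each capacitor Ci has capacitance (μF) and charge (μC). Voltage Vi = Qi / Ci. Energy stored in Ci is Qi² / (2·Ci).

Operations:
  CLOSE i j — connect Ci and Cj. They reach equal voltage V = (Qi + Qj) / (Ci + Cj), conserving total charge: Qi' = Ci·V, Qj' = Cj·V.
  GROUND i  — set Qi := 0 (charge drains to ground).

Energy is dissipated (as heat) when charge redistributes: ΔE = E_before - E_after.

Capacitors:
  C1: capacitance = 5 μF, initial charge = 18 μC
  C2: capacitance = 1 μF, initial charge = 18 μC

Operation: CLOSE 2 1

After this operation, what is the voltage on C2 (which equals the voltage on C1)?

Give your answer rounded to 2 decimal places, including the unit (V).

Initial: C1(5μF, Q=18μC, V=3.60V), C2(1μF, Q=18μC, V=18.00V)
Op 1: CLOSE 2-1: Q_total=36.00, C_total=6.00, V=6.00; Q2=6.00, Q1=30.00; dissipated=86.400

Answer: 6.00 V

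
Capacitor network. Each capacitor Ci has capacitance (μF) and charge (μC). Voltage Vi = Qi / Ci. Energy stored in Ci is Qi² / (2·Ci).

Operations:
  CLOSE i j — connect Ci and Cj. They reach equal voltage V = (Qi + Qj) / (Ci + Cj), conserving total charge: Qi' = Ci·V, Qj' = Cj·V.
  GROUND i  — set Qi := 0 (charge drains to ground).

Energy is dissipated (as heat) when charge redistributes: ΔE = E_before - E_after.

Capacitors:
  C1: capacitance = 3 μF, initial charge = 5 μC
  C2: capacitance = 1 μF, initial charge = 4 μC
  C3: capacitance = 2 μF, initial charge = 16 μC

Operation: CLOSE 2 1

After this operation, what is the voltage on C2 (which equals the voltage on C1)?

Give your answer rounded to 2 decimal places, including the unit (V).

Answer: 2.25 V

Derivation:
Initial: C1(3μF, Q=5μC, V=1.67V), C2(1μF, Q=4μC, V=4.00V), C3(2μF, Q=16μC, V=8.00V)
Op 1: CLOSE 2-1: Q_total=9.00, C_total=4.00, V=2.25; Q2=2.25, Q1=6.75; dissipated=2.042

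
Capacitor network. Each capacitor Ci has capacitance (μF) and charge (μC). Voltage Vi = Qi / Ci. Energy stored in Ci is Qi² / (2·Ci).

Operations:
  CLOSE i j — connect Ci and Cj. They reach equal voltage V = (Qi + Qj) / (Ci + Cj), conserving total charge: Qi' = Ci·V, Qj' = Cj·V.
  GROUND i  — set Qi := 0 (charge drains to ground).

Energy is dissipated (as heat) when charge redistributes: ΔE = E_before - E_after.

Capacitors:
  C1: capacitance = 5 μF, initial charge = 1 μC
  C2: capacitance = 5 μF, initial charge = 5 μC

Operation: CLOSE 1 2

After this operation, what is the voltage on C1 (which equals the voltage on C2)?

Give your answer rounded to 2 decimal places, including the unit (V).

Answer: 0.60 V

Derivation:
Initial: C1(5μF, Q=1μC, V=0.20V), C2(5μF, Q=5μC, V=1.00V)
Op 1: CLOSE 1-2: Q_total=6.00, C_total=10.00, V=0.60; Q1=3.00, Q2=3.00; dissipated=0.800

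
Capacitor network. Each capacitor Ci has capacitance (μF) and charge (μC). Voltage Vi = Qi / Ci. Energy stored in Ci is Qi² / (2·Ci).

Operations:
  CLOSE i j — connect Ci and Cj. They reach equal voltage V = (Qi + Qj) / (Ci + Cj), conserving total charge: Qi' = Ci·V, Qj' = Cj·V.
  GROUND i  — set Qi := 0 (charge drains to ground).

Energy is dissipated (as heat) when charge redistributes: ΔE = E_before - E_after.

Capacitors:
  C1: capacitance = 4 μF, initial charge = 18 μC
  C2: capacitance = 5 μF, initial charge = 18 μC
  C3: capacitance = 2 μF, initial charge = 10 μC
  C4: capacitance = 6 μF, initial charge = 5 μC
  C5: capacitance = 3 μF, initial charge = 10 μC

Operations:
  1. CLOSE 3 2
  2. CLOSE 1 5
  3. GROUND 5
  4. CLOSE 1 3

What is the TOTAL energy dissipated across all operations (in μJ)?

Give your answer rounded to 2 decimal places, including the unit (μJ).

Answer: 26.57 μJ

Derivation:
Initial: C1(4μF, Q=18μC, V=4.50V), C2(5μF, Q=18μC, V=3.60V), C3(2μF, Q=10μC, V=5.00V), C4(6μF, Q=5μC, V=0.83V), C5(3μF, Q=10μC, V=3.33V)
Op 1: CLOSE 3-2: Q_total=28.00, C_total=7.00, V=4.00; Q3=8.00, Q2=20.00; dissipated=1.400
Op 2: CLOSE 1-5: Q_total=28.00, C_total=7.00, V=4.00; Q1=16.00, Q5=12.00; dissipated=1.167
Op 3: GROUND 5: Q5=0; energy lost=24.000
Op 4: CLOSE 1-3: Q_total=24.00, C_total=6.00, V=4.00; Q1=16.00, Q3=8.00; dissipated=0.000
Total dissipated: 26.567 μJ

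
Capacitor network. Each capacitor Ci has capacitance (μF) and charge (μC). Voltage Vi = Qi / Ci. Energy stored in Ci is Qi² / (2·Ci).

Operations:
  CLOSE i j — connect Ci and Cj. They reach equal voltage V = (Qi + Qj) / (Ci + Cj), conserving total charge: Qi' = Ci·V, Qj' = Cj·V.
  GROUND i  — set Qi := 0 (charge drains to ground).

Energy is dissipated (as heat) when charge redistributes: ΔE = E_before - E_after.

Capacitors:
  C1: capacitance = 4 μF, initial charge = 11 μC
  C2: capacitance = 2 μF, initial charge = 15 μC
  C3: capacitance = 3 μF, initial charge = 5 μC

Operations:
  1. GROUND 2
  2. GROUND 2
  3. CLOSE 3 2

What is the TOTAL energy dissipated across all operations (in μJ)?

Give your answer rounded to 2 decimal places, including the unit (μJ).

Initial: C1(4μF, Q=11μC, V=2.75V), C2(2μF, Q=15μC, V=7.50V), C3(3μF, Q=5μC, V=1.67V)
Op 1: GROUND 2: Q2=0; energy lost=56.250
Op 2: GROUND 2: Q2=0; energy lost=0.000
Op 3: CLOSE 3-2: Q_total=5.00, C_total=5.00, V=1.00; Q3=3.00, Q2=2.00; dissipated=1.667
Total dissipated: 57.917 μJ

Answer: 57.92 μJ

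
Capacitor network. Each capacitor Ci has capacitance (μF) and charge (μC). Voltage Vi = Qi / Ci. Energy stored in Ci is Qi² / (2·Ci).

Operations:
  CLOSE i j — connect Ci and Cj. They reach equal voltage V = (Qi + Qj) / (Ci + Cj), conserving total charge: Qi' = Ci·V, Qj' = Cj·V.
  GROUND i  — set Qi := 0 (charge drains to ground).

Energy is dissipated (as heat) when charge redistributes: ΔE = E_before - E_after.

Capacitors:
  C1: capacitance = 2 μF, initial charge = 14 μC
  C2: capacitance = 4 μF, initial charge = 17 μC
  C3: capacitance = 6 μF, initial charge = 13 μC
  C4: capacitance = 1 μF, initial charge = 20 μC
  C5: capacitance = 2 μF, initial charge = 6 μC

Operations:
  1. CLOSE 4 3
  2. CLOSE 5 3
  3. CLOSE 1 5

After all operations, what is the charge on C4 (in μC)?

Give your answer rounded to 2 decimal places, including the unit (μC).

Answer: 4.71 μC

Derivation:
Initial: C1(2μF, Q=14μC, V=7.00V), C2(4μF, Q=17μC, V=4.25V), C3(6μF, Q=13μC, V=2.17V), C4(1μF, Q=20μC, V=20.00V), C5(2μF, Q=6μC, V=3.00V)
Op 1: CLOSE 4-3: Q_total=33.00, C_total=7.00, V=4.71; Q4=4.71, Q3=28.29; dissipated=136.298
Op 2: CLOSE 5-3: Q_total=34.29, C_total=8.00, V=4.29; Q5=8.57, Q3=25.71; dissipated=2.204
Op 3: CLOSE 1-5: Q_total=22.57, C_total=4.00, V=5.64; Q1=11.29, Q5=11.29; dissipated=3.684
Final charges: Q1=11.29, Q2=17.00, Q3=25.71, Q4=4.71, Q5=11.29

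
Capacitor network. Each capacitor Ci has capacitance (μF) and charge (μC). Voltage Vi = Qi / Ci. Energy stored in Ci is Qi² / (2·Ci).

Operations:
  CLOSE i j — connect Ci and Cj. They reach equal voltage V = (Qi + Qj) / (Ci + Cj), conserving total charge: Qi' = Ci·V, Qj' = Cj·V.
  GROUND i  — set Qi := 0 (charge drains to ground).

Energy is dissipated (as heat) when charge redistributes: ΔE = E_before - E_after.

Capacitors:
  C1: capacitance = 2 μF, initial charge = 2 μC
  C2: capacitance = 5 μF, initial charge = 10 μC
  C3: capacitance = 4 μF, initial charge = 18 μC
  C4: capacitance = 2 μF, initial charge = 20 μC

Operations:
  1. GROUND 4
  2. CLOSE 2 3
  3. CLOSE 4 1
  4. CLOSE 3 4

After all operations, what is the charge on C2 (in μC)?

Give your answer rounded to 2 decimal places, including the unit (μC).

Answer: 15.56 μC

Derivation:
Initial: C1(2μF, Q=2μC, V=1.00V), C2(5μF, Q=10μC, V=2.00V), C3(4μF, Q=18μC, V=4.50V), C4(2μF, Q=20μC, V=10.00V)
Op 1: GROUND 4: Q4=0; energy lost=100.000
Op 2: CLOSE 2-3: Q_total=28.00, C_total=9.00, V=3.11; Q2=15.56, Q3=12.44; dissipated=6.944
Op 3: CLOSE 4-1: Q_total=2.00, C_total=4.00, V=0.50; Q4=1.00, Q1=1.00; dissipated=0.500
Op 4: CLOSE 3-4: Q_total=13.44, C_total=6.00, V=2.24; Q3=8.96, Q4=4.48; dissipated=4.545
Final charges: Q1=1.00, Q2=15.56, Q3=8.96, Q4=4.48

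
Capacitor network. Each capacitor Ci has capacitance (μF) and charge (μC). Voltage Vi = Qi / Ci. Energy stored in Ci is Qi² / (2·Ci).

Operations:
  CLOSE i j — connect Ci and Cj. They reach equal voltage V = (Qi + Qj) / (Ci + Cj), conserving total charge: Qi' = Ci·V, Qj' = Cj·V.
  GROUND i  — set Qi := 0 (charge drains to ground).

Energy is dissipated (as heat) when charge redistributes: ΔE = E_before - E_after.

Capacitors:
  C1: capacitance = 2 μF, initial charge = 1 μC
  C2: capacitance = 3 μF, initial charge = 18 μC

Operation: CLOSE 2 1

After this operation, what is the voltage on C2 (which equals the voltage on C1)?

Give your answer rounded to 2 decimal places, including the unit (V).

Answer: 3.80 V

Derivation:
Initial: C1(2μF, Q=1μC, V=0.50V), C2(3μF, Q=18μC, V=6.00V)
Op 1: CLOSE 2-1: Q_total=19.00, C_total=5.00, V=3.80; Q2=11.40, Q1=7.60; dissipated=18.150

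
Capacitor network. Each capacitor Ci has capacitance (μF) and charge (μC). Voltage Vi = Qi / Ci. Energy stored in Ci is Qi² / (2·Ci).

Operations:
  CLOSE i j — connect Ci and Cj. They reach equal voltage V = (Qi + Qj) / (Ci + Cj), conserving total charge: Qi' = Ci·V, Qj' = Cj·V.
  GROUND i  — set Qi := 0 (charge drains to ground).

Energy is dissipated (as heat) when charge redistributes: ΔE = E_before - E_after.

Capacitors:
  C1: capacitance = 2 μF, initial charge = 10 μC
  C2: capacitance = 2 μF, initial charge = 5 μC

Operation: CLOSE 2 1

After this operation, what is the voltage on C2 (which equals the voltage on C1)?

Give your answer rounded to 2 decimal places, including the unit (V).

Initial: C1(2μF, Q=10μC, V=5.00V), C2(2μF, Q=5μC, V=2.50V)
Op 1: CLOSE 2-1: Q_total=15.00, C_total=4.00, V=3.75; Q2=7.50, Q1=7.50; dissipated=3.125

Answer: 3.75 V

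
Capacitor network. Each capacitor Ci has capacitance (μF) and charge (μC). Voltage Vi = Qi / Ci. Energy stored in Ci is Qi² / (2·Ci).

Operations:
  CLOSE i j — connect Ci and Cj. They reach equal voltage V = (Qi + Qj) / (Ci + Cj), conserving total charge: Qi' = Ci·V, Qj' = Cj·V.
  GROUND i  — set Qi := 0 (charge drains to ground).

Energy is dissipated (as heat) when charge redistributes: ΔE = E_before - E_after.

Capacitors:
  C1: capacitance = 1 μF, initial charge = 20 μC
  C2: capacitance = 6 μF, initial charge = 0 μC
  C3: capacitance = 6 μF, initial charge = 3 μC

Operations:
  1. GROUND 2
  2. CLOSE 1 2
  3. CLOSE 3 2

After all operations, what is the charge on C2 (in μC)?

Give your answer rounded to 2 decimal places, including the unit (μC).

Initial: C1(1μF, Q=20μC, V=20.00V), C2(6μF, Q=0μC, V=0.00V), C3(6μF, Q=3μC, V=0.50V)
Op 1: GROUND 2: Q2=0; energy lost=0.000
Op 2: CLOSE 1-2: Q_total=20.00, C_total=7.00, V=2.86; Q1=2.86, Q2=17.14; dissipated=171.429
Op 3: CLOSE 3-2: Q_total=20.14, C_total=12.00, V=1.68; Q3=10.07, Q2=10.07; dissipated=8.334
Final charges: Q1=2.86, Q2=10.07, Q3=10.07

Answer: 10.07 μC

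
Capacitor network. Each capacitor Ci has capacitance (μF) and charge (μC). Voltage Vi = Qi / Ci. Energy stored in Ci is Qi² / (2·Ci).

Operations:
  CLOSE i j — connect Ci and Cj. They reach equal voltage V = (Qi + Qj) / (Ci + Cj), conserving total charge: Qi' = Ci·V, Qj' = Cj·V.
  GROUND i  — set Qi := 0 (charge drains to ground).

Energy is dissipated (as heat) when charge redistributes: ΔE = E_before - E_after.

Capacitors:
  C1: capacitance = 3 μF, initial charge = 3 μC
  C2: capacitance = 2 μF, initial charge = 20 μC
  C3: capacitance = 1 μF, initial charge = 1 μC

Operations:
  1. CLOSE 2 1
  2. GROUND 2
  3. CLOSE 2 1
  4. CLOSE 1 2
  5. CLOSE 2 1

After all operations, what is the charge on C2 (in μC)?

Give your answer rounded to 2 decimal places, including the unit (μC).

Initial: C1(3μF, Q=3μC, V=1.00V), C2(2μF, Q=20μC, V=10.00V), C3(1μF, Q=1μC, V=1.00V)
Op 1: CLOSE 2-1: Q_total=23.00, C_total=5.00, V=4.60; Q2=9.20, Q1=13.80; dissipated=48.600
Op 2: GROUND 2: Q2=0; energy lost=21.160
Op 3: CLOSE 2-1: Q_total=13.80, C_total=5.00, V=2.76; Q2=5.52, Q1=8.28; dissipated=12.696
Op 4: CLOSE 1-2: Q_total=13.80, C_total=5.00, V=2.76; Q1=8.28, Q2=5.52; dissipated=0.000
Op 5: CLOSE 2-1: Q_total=13.80, C_total=5.00, V=2.76; Q2=5.52, Q1=8.28; dissipated=0.000
Final charges: Q1=8.28, Q2=5.52, Q3=1.00

Answer: 5.52 μC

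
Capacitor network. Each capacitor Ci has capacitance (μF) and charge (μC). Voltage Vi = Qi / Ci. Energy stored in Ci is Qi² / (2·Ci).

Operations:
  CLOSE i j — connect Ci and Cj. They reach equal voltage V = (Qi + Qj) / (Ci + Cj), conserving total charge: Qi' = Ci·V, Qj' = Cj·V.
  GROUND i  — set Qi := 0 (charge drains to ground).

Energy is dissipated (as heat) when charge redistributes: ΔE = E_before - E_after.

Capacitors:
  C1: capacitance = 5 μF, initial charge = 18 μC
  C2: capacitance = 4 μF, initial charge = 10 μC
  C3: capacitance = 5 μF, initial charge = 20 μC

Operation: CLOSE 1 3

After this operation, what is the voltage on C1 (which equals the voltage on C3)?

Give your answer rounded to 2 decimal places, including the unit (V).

Answer: 3.80 V

Derivation:
Initial: C1(5μF, Q=18μC, V=3.60V), C2(4μF, Q=10μC, V=2.50V), C3(5μF, Q=20μC, V=4.00V)
Op 1: CLOSE 1-3: Q_total=38.00, C_total=10.00, V=3.80; Q1=19.00, Q3=19.00; dissipated=0.200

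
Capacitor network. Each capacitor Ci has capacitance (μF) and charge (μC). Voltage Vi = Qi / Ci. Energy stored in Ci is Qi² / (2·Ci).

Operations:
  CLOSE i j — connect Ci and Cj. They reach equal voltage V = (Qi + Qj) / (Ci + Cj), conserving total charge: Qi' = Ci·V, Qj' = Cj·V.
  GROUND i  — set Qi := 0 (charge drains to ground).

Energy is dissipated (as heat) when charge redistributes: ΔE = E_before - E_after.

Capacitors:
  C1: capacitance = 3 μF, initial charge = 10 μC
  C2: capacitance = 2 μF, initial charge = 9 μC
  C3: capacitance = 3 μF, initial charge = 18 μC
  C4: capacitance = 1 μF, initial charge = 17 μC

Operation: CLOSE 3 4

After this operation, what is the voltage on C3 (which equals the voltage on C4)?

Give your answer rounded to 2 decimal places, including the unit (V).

Answer: 8.75 V

Derivation:
Initial: C1(3μF, Q=10μC, V=3.33V), C2(2μF, Q=9μC, V=4.50V), C3(3μF, Q=18μC, V=6.00V), C4(1μF, Q=17μC, V=17.00V)
Op 1: CLOSE 3-4: Q_total=35.00, C_total=4.00, V=8.75; Q3=26.25, Q4=8.75; dissipated=45.375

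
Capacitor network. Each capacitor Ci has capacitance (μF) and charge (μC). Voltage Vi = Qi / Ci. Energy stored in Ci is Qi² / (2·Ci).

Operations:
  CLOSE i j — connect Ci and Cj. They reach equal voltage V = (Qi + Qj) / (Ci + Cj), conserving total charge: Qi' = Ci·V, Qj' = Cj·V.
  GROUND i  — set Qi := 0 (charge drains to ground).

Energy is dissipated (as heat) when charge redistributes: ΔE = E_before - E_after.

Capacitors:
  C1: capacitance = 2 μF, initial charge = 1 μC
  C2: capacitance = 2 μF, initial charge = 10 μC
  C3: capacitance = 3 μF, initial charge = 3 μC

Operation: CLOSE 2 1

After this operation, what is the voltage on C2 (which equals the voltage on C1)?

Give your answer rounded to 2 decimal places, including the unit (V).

Answer: 2.75 V

Derivation:
Initial: C1(2μF, Q=1μC, V=0.50V), C2(2μF, Q=10μC, V=5.00V), C3(3μF, Q=3μC, V=1.00V)
Op 1: CLOSE 2-1: Q_total=11.00, C_total=4.00, V=2.75; Q2=5.50, Q1=5.50; dissipated=10.125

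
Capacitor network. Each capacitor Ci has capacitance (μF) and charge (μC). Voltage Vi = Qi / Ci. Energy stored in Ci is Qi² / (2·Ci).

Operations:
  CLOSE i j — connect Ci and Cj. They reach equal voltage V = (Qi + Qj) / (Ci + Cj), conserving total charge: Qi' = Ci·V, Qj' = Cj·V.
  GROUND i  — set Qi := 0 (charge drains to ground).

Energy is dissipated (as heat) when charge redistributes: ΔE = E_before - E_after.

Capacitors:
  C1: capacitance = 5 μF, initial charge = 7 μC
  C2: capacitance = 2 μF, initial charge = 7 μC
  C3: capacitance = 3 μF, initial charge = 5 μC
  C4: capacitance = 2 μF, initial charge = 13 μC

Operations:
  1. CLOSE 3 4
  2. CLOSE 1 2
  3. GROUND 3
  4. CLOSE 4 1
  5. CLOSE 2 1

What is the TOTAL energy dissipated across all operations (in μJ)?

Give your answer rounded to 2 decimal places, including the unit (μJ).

Answer: 38.58 μJ

Derivation:
Initial: C1(5μF, Q=7μC, V=1.40V), C2(2μF, Q=7μC, V=3.50V), C3(3μF, Q=5μC, V=1.67V), C4(2μF, Q=13μC, V=6.50V)
Op 1: CLOSE 3-4: Q_total=18.00, C_total=5.00, V=3.60; Q3=10.80, Q4=7.20; dissipated=14.017
Op 2: CLOSE 1-2: Q_total=14.00, C_total=7.00, V=2.00; Q1=10.00, Q2=4.00; dissipated=3.150
Op 3: GROUND 3: Q3=0; energy lost=19.440
Op 4: CLOSE 4-1: Q_total=17.20, C_total=7.00, V=2.46; Q4=4.91, Q1=12.29; dissipated=1.829
Op 5: CLOSE 2-1: Q_total=16.29, C_total=7.00, V=2.33; Q2=4.65, Q1=11.63; dissipated=0.149
Total dissipated: 38.585 μJ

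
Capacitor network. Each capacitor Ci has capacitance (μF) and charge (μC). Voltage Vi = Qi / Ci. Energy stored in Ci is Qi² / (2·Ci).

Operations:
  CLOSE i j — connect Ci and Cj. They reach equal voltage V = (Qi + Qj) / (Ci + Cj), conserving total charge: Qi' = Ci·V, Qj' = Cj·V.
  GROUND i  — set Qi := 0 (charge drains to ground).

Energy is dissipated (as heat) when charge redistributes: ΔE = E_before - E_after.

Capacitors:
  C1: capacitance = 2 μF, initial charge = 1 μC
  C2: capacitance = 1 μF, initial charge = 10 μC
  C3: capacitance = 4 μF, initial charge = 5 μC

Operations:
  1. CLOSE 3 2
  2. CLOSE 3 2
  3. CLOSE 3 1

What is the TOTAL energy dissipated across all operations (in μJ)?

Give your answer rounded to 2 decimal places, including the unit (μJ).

Answer: 34.79 μJ

Derivation:
Initial: C1(2μF, Q=1μC, V=0.50V), C2(1μF, Q=10μC, V=10.00V), C3(4μF, Q=5μC, V=1.25V)
Op 1: CLOSE 3-2: Q_total=15.00, C_total=5.00, V=3.00; Q3=12.00, Q2=3.00; dissipated=30.625
Op 2: CLOSE 3-2: Q_total=15.00, C_total=5.00, V=3.00; Q3=12.00, Q2=3.00; dissipated=0.000
Op 3: CLOSE 3-1: Q_total=13.00, C_total=6.00, V=2.17; Q3=8.67, Q1=4.33; dissipated=4.167
Total dissipated: 34.792 μJ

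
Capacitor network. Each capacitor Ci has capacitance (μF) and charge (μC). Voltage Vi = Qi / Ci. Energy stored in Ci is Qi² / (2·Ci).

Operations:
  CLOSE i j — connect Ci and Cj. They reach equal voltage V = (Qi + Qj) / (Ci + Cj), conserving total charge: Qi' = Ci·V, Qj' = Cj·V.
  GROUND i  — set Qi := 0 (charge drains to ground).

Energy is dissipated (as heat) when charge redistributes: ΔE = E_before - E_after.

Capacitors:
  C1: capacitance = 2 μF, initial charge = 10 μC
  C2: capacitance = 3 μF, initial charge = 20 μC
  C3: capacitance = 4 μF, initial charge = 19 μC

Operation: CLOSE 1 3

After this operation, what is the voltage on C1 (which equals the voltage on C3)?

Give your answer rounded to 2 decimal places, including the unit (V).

Answer: 4.83 V

Derivation:
Initial: C1(2μF, Q=10μC, V=5.00V), C2(3μF, Q=20μC, V=6.67V), C3(4μF, Q=19μC, V=4.75V)
Op 1: CLOSE 1-3: Q_total=29.00, C_total=6.00, V=4.83; Q1=9.67, Q3=19.33; dissipated=0.042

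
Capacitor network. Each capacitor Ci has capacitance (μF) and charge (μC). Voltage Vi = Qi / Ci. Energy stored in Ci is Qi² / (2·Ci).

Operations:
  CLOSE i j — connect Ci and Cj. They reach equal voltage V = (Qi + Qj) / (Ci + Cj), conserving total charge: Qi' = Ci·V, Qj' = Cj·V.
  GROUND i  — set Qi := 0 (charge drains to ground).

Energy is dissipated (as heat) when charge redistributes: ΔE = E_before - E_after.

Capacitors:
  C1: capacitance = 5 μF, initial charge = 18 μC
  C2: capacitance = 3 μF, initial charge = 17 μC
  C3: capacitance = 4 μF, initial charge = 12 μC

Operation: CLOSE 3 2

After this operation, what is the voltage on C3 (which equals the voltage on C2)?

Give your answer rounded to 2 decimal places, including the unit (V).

Initial: C1(5μF, Q=18μC, V=3.60V), C2(3μF, Q=17μC, V=5.67V), C3(4μF, Q=12μC, V=3.00V)
Op 1: CLOSE 3-2: Q_total=29.00, C_total=7.00, V=4.14; Q3=16.57, Q2=12.43; dissipated=6.095

Answer: 4.14 V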